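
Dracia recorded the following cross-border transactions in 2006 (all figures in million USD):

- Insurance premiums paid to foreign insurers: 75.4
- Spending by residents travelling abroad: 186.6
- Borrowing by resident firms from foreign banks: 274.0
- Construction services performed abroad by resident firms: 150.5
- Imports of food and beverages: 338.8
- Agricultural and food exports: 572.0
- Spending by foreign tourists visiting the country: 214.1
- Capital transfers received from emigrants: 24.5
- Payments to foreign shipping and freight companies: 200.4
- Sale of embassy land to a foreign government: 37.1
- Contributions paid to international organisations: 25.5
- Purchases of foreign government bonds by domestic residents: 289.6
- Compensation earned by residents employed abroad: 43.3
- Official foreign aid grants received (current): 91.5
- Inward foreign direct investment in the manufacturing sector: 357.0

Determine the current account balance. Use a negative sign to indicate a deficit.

Goods: 572.0 - 338.8 = 233.2
Services: -186.6 + 214.1 - 200.4 - 75.4 + 150.5 = -97.8
Primary income: 43.3
Secondary income: -25.5 + 91.5 = 66.0
Current account = 233.2 + (-97.8) + 43.3 + 66.0 = 244.7
(Excluded from the current account — financial account: borrowing by resident firms from foreign banks 274.0, purchases of foreign government bonds by domestic residents 289.6, inward foreign direct investment in the manufacturing sector 357.0; capital account: capital transfers received from emigrants 24.5, sale of embassy land to a foreign government 37.1.)

244.7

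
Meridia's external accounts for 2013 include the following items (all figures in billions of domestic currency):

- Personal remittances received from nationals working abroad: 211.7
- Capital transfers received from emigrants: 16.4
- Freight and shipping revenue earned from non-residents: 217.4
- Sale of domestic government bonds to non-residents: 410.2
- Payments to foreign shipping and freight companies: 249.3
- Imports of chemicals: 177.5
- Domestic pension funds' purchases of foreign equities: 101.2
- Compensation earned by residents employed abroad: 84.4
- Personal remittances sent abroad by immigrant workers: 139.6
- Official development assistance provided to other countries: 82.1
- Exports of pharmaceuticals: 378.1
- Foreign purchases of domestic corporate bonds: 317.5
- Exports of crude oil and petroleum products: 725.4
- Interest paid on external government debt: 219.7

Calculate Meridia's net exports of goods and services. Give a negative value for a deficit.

894.1

Goods: 725.4 + 378.1 - 177.5 = 926.0
Services: -249.3 + 217.4 = -31.9
Trade balance = 926.0 + (-31.9) = 894.1
(Excluded from the trade balance — secondary income: personal remittances received from nationals working abroad 211.7, personal remittances sent abroad by immigrant workers 139.6, official development assistance provided to other countries 82.1; capital account: capital transfers received from emigrants 16.4; financial account: sale of domestic government bonds to non-residents 410.2, domestic pension funds' purchases of foreign equities 101.2, foreign purchases of domestic corporate bonds 317.5; primary income: compensation earned by residents employed abroad 84.4, interest paid on external government debt 219.7.)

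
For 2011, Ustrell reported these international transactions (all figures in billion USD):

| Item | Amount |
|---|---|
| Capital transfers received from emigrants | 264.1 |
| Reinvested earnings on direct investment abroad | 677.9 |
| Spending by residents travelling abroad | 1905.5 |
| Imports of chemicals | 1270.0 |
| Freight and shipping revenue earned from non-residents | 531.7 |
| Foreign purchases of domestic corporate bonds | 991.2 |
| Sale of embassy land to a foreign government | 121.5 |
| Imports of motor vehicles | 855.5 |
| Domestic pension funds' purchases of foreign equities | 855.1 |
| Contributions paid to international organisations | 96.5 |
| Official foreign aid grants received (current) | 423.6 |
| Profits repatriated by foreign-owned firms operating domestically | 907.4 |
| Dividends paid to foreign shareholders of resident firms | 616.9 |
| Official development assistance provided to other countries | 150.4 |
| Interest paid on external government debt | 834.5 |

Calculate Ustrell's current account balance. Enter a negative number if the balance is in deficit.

Goods: -1270.0 - 855.5 = -2125.5
Services: -1905.5 + 531.7 = -1373.8
Primary income: 677.9 - 616.9 - 834.5 - 907.4 = -1680.9
Secondary income: -96.5 + 423.6 - 150.4 = 176.7
Current account = (-2125.5) + (-1373.8) + (-1680.9) + 176.7 = -5003.5
(Excluded from the current account — capital account: capital transfers received from emigrants 264.1, sale of embassy land to a foreign government 121.5; financial account: foreign purchases of domestic corporate bonds 991.2, domestic pension funds' purchases of foreign equities 855.1.)

-5003.5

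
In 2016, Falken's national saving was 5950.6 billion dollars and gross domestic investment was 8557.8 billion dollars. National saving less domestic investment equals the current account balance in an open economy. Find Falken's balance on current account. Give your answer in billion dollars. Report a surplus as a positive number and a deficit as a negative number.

S - I = CA (net lending to the rest of the world).
CA = S - I = 5950.6 - 8557.8 = -2607.2

-2607.2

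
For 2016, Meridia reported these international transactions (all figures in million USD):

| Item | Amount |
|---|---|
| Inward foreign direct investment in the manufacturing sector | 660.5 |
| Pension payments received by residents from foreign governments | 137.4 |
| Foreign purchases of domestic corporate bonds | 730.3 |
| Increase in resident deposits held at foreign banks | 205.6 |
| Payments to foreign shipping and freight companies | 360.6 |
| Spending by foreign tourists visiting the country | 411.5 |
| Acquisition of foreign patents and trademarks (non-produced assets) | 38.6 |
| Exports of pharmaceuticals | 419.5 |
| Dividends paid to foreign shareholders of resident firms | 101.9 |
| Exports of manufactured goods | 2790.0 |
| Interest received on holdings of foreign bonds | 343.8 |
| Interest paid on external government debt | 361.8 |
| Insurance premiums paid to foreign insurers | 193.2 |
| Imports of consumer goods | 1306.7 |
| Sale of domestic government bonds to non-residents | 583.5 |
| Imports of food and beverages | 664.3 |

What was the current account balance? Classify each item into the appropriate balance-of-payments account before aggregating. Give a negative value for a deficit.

Goods: 2790.0 + 419.5 - 664.3 - 1306.7 = 1238.5
Services: -360.6 + 411.5 - 193.2 = -142.3
Primary income: -361.8 - 101.9 + 343.8 = -119.9
Secondary income: 137.4
Current account = 1238.5 + (-142.3) + (-119.9) + 137.4 = 1113.7
(Excluded from the current account — financial account: inward foreign direct investment in the manufacturing sector 660.5, foreign purchases of domestic corporate bonds 730.3, increase in resident deposits held at foreign banks 205.6, sale of domestic government bonds to non-residents 583.5; capital account: acquisition of foreign patents and trademarks (non-produced assets) 38.6.)

1113.7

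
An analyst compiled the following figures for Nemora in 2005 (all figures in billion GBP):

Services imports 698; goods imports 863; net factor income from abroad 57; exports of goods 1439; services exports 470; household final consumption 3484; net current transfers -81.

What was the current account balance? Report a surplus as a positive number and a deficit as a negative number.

324

Goods balance = 1439 - 863 = 576
Services balance = 470 - 698 = -228
Trade balance (goods + services) = 576 + (-228) = 348
Net primary income = 57
Net secondary income = -81
Current account = 348 + 57 + (-81) = 324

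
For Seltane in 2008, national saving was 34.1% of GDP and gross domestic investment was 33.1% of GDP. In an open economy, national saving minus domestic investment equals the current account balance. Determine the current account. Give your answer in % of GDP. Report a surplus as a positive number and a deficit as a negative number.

1.0

S - I = CA (net lending to the rest of the world).
CA = S - I = 34.1 - 33.1 = 1.0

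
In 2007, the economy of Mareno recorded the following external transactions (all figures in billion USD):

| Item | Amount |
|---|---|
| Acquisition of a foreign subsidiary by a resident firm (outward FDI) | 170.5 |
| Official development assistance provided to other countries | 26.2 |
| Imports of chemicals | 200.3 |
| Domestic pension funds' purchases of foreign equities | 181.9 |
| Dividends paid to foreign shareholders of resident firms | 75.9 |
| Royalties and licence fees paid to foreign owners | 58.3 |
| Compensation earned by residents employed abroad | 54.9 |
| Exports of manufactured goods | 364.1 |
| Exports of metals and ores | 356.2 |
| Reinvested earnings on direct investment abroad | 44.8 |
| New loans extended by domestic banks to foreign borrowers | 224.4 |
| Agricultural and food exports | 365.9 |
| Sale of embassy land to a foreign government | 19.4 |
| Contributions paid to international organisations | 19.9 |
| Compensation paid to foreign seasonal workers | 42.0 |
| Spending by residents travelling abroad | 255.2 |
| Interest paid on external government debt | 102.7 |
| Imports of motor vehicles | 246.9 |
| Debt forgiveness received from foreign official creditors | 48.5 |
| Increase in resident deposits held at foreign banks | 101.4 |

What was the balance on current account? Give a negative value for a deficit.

158.5

Goods: -246.9 + 365.9 + 364.1 + 356.2 - 200.3 = 639.0
Services: -58.3 - 255.2 = -313.5
Primary income: -75.9 + 54.9 + 44.8 - 42.0 - 102.7 = -120.9
Secondary income: -19.9 - 26.2 = -46.1
Current account = 639.0 + (-313.5) + (-120.9) + (-46.1) = 158.5
(Excluded from the current account — financial account: acquisition of a foreign subsidiary by a resident firm (outward FDI) 170.5, domestic pension funds' purchases of foreign equities 181.9, new loans extended by domestic banks to foreign borrowers 224.4, increase in resident deposits held at foreign banks 101.4; capital account: sale of embassy land to a foreign government 19.4, debt forgiveness received from foreign official creditors 48.5.)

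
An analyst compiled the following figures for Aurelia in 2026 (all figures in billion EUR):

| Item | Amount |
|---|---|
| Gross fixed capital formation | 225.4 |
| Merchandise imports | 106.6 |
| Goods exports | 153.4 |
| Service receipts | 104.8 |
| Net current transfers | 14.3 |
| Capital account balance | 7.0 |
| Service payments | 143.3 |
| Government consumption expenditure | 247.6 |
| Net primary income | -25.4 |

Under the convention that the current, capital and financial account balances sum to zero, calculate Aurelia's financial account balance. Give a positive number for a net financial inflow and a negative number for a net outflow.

-4.2

Goods balance = 153.4 - 106.6 = 46.8
Services balance = 104.8 - 143.3 = -38.5
Trade balance (goods + services) = 46.8 + (-38.5) = 8.3
Net primary income = -25.4
Net secondary income = 14.3
Current account = 8.3 + (-25.4) + 14.3 = -2.8
Financial account = -(-2.8 + 7.0) = -4.2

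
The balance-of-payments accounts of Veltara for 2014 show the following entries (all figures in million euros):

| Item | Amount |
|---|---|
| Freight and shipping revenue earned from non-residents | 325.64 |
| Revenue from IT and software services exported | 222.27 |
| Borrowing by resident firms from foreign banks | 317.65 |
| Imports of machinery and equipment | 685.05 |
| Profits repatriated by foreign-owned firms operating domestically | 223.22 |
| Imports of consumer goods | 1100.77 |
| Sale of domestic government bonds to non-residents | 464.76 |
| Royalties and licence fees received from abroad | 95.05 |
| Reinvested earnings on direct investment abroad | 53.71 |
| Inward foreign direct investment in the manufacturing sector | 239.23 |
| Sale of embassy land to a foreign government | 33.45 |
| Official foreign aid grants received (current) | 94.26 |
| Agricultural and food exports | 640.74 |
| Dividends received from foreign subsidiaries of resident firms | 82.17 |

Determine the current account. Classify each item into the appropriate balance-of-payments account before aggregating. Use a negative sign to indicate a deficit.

Goods: -1100.77 + 640.74 - 685.05 = -1145.08
Services: 325.64 + 95.05 + 222.27 = 642.96
Primary income: -223.22 + 53.71 + 82.17 = -87.34
Secondary income: 94.26
Current account = (-1145.08) + 642.96 + (-87.34) + 94.26 = -495.20
(Excluded from the current account — financial account: borrowing by resident firms from foreign banks 317.65, sale of domestic government bonds to non-residents 464.76, inward foreign direct investment in the manufacturing sector 239.23; capital account: sale of embassy land to a foreign government 33.45.)

-495.20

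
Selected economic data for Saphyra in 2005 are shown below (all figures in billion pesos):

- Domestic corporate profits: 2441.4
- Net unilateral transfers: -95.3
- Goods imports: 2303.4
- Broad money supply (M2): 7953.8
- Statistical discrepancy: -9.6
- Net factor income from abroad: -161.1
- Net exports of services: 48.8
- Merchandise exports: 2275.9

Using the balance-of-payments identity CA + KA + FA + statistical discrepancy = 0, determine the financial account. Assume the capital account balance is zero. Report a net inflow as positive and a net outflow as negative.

244.7

Goods balance = 2275.9 - 2303.4 = -27.5
Services balance = 48.8
Trade balance (goods + services) = -27.5 + 48.8 = 21.3
Net primary income = -161.1
Net secondary income = -95.3
Current account = 21.3 + (-161.1) + (-95.3) = -235.1
Financial account = -(-235.1 + (-9.6)) = 244.7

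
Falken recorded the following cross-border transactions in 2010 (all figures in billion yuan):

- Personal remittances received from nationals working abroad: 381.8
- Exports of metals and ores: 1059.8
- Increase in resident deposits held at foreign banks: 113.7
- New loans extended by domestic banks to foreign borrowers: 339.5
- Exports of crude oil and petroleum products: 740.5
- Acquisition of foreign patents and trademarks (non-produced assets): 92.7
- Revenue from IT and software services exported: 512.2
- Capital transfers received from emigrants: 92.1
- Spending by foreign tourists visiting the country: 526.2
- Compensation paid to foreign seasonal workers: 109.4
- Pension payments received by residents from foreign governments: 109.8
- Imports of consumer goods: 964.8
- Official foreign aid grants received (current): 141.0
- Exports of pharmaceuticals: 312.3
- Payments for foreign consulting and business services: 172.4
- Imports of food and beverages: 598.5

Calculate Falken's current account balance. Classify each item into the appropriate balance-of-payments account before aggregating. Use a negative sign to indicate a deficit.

Goods: 1059.8 + 312.3 - 598.5 - 964.8 + 740.5 = 549.3
Services: 512.2 + 526.2 - 172.4 = 866.0
Primary income: -109.4
Secondary income: 109.8 + 381.8 + 141.0 = 632.6
Current account = 549.3 + 866.0 + (-109.4) + 632.6 = 1938.5
(Excluded from the current account — financial account: increase in resident deposits held at foreign banks 113.7, new loans extended by domestic banks to foreign borrowers 339.5; capital account: acquisition of foreign patents and trademarks (non-produced assets) 92.7, capital transfers received from emigrants 92.1.)

1938.5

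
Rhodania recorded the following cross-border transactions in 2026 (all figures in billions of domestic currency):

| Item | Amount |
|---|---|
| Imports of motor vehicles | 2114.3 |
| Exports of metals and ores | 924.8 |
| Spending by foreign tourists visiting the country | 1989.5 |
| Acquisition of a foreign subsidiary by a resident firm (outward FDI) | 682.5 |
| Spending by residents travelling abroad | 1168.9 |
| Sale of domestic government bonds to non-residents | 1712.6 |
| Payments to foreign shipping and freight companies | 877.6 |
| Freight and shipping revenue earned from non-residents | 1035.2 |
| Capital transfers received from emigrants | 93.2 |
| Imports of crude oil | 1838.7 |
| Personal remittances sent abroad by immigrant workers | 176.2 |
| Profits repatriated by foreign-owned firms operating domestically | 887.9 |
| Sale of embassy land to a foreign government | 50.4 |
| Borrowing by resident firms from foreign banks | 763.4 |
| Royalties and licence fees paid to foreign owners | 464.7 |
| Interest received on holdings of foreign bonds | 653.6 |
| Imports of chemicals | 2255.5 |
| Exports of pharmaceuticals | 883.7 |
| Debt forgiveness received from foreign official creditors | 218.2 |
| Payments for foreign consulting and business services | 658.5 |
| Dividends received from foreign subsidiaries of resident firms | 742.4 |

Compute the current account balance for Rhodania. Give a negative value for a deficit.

Goods: 883.7 + 924.8 - 2255.5 - 1838.7 - 2114.3 = -4400.0
Services: -1168.9 - 464.7 - 877.6 + 1035.2 + 1989.5 - 658.5 = -145.0
Primary income: 742.4 + 653.6 - 887.9 = 508.1
Secondary income: -176.2
Current account = (-4400.0) + (-145.0) + 508.1 + (-176.2) = -4213.1
(Excluded from the current account — financial account: acquisition of a foreign subsidiary by a resident firm (outward FDI) 682.5, sale of domestic government bonds to non-residents 1712.6, borrowing by resident firms from foreign banks 763.4; capital account: capital transfers received from emigrants 93.2, sale of embassy land to a foreign government 50.4, debt forgiveness received from foreign official creditors 218.2.)

-4213.1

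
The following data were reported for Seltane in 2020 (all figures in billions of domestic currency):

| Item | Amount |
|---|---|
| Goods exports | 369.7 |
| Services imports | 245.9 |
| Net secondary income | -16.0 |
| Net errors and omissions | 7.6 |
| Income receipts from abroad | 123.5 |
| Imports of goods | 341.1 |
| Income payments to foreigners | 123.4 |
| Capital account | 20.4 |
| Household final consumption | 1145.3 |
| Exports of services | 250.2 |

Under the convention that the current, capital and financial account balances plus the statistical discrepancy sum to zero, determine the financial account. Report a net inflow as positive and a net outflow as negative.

Goods balance = 369.7 - 341.1 = 28.6
Services balance = 250.2 - 245.9 = 4.3
Trade balance (goods + services) = 28.6 + 4.3 = 32.9
Net primary income = 123.5 - 123.4 = 0.1
Net secondary income = -16.0
Current account = 32.9 + 0.1 + (-16.0) = 17.0
Financial account = -(17.0 + 20.4 + 7.6) = -45.0

-45.0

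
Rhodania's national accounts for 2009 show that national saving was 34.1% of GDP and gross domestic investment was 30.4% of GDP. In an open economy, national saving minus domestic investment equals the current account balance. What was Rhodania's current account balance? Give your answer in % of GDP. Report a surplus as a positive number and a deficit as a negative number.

S - I = CA (net lending to the rest of the world).
CA = S - I = 34.1 - 30.4 = 3.7

3.7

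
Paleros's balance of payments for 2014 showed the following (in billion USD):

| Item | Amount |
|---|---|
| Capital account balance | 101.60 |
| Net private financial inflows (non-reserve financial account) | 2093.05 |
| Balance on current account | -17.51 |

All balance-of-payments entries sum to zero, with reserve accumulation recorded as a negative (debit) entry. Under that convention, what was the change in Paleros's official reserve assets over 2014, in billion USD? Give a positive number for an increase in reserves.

2177.14

Official reserve transactions balance = -((-17.51) + 101.60 + 2093.05) = -2177.14
An accumulation of reserves is recorded as a debit (negative entry), so the change in the stock of reserves is the negative of that balance.
Change in official reserves = -(-2177.14) = 2177.14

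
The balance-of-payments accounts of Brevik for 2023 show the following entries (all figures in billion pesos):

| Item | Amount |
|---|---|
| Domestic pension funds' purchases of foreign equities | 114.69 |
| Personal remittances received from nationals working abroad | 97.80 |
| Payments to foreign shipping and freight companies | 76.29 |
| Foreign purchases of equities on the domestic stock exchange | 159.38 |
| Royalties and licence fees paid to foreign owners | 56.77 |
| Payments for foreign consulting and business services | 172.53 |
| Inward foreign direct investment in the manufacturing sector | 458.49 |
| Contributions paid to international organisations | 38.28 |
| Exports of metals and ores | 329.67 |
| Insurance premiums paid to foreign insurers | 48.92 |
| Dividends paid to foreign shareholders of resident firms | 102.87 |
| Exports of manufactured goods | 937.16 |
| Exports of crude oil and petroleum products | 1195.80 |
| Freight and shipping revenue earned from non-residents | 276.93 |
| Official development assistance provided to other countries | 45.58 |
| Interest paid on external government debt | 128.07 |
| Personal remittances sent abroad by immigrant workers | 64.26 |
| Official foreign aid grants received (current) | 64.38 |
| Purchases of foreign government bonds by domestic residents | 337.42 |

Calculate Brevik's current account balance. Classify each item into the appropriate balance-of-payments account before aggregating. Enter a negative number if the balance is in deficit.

Goods: 329.67 + 937.16 + 1195.80 = 2462.63
Services: -56.77 - 48.92 + 276.93 - 76.29 - 172.53 = -77.58
Primary income: -102.87 - 128.07 = -230.94
Secondary income: -38.28 - 64.26 + 97.80 + 64.38 - 45.58 = 14.06
Current account = 2462.63 + (-77.58) + (-230.94) + 14.06 = 2168.17
(Excluded from the current account — financial account: domestic pension funds' purchases of foreign equities 114.69, foreign purchases of equities on the domestic stock exchange 159.38, inward foreign direct investment in the manufacturing sector 458.49, purchases of foreign government bonds by domestic residents 337.42.)

2168.17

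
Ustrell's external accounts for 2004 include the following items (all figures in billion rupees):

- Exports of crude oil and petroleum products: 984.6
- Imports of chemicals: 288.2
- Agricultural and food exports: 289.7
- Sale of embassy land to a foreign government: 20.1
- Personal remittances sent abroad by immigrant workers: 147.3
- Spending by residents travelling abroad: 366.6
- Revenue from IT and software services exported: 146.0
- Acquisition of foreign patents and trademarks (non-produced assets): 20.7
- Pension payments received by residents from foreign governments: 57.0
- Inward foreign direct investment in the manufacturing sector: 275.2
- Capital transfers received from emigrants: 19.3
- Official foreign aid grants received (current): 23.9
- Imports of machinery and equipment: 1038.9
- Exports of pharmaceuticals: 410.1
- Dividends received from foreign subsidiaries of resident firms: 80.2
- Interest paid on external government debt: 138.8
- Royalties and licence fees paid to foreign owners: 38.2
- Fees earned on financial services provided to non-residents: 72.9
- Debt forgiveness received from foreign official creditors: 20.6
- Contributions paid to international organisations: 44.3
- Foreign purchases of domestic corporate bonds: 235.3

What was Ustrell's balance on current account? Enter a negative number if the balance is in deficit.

Goods: -288.2 + 289.7 - 1038.9 + 410.1 + 984.6 = 357.3
Services: -38.2 - 366.6 + 146.0 + 72.9 = -185.9
Primary income: 80.2 - 138.8 = -58.6
Secondary income: 23.9 - 44.3 - 147.3 + 57.0 = -110.7
Current account = 357.3 + (-185.9) + (-58.6) + (-110.7) = 2.1
(Excluded from the current account — capital account: sale of embassy land to a foreign government 20.1, acquisition of foreign patents and trademarks (non-produced assets) 20.7, capital transfers received from emigrants 19.3, debt forgiveness received from foreign official creditors 20.6; financial account: inward foreign direct investment in the manufacturing sector 275.2, foreign purchases of domestic corporate bonds 235.3.)

2.1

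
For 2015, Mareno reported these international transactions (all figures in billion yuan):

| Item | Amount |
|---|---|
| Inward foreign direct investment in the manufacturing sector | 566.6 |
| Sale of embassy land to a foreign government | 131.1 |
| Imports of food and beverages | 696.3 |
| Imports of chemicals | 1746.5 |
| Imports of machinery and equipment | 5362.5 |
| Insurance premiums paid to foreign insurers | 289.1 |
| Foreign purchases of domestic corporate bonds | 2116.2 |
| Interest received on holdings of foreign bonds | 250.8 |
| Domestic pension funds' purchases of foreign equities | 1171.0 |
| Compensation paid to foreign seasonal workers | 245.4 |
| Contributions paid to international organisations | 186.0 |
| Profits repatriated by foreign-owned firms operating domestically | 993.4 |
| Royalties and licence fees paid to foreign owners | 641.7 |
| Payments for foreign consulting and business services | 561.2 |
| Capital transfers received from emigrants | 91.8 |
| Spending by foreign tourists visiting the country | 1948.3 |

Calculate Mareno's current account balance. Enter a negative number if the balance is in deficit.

-8523.0

Goods: -696.3 - 5362.5 - 1746.5 = -7805.3
Services: -561.2 - 641.7 + 1948.3 - 289.1 = 456.3
Primary income: 250.8 - 245.4 - 993.4 = -988.0
Secondary income: -186.0
Current account = (-7805.3) + 456.3 + (-988.0) + (-186.0) = -8523.0
(Excluded from the current account — financial account: inward foreign direct investment in the manufacturing sector 566.6, foreign purchases of domestic corporate bonds 2116.2, domestic pension funds' purchases of foreign equities 1171.0; capital account: sale of embassy land to a foreign government 131.1, capital transfers received from emigrants 91.8.)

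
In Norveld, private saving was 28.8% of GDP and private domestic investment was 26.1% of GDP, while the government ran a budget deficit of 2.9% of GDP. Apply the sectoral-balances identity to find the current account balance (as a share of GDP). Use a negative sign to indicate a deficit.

-0.2

By the sectoral-balances identity, CA = (S_private - I) + (T - G).
Private balance = 28.8 - 26.1 = 2.7
Government balance (T - G) = -2.9
CA = 2.7 + (-2.9) = -0.2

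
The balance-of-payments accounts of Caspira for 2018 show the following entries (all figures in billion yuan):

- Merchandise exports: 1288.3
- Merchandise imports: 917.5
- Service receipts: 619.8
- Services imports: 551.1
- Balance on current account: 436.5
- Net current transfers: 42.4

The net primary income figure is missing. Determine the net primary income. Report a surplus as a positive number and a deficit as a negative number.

-45.4

Current account = goods balance + services balance + net primary income + net secondary income
Sum of the known components = 481.9
Net primary income = CA - (known components) = 436.5 - 481.9 = -45.4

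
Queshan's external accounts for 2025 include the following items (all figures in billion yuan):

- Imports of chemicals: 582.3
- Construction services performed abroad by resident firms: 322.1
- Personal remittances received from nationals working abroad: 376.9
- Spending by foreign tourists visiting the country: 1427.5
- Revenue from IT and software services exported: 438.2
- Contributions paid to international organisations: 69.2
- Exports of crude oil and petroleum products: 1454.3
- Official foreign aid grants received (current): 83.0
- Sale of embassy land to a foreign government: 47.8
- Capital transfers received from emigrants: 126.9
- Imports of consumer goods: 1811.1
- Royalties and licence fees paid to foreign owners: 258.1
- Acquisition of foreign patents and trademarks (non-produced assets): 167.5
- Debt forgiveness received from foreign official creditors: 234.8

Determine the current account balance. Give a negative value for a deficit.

Goods: -582.3 - 1811.1 + 1454.3 = -939.1
Services: -258.1 + 322.1 + 1427.5 + 438.2 = 1929.7
Secondary income: 83.0 - 69.2 + 376.9 = 390.7
Current account = (-939.1) + 1929.7 + 390.7 = 1381.3
(Excluded from the current account — capital account: sale of embassy land to a foreign government 47.8, capital transfers received from emigrants 126.9, acquisition of foreign patents and trademarks (non-produced assets) 167.5, debt forgiveness received from foreign official creditors 234.8.)

1381.3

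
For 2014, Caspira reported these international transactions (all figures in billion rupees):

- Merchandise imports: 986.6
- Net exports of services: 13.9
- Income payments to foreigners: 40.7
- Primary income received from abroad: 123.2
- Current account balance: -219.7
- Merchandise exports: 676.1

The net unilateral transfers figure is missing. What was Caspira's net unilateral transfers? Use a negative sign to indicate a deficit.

-5.6

Current account = goods balance + services balance + net primary income + net secondary income
Sum of the known components = -214.1
Net unilateral transfers = CA - (known components) = -219.7 - (-214.1) = -5.6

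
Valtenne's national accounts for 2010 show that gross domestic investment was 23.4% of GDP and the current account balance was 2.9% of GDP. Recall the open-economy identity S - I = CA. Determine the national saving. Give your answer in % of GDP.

26.3

S - I = CA (net lending to the rest of the world).
S = I + CA = 23.4 + 2.9 = 26.3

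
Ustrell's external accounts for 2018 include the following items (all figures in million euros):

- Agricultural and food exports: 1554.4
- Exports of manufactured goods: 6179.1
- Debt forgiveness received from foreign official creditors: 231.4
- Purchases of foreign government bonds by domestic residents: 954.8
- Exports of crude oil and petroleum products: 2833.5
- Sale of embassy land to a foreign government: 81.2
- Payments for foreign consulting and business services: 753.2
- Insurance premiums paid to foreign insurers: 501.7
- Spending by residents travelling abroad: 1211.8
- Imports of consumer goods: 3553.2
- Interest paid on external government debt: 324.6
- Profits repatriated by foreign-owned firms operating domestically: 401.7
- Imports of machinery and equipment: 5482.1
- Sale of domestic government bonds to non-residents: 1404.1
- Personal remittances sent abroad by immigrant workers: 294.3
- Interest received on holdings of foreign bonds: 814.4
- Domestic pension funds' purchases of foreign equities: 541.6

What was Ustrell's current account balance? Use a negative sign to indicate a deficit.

Goods: 6179.1 + 2833.5 + 1554.4 - 5482.1 - 3553.2 = 1531.7
Services: -753.2 - 1211.8 - 501.7 = -2466.7
Primary income: 814.4 - 324.6 - 401.7 = 88.1
Secondary income: -294.3
Current account = 1531.7 + (-2466.7) + 88.1 + (-294.3) = -1141.2
(Excluded from the current account — capital account: debt forgiveness received from foreign official creditors 231.4, sale of embassy land to a foreign government 81.2; financial account: purchases of foreign government bonds by domestic residents 954.8, sale of domestic government bonds to non-residents 1404.1, domestic pension funds' purchases of foreign equities 541.6.)

-1141.2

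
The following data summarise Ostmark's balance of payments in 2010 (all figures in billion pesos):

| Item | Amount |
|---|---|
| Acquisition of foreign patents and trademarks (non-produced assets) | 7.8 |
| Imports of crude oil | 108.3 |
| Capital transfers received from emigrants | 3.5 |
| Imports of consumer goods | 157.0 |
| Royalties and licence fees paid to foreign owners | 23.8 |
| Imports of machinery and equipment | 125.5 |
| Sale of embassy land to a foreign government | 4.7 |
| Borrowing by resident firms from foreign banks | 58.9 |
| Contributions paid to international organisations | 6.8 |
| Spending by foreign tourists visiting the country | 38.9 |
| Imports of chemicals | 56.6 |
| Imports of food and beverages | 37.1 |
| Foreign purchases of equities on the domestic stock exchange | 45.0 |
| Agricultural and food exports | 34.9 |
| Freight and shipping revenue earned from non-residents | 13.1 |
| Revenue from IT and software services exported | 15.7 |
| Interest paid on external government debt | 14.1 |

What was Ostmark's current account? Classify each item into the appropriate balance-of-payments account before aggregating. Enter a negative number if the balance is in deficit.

Goods: -108.3 + 34.9 - 37.1 - 125.5 - 56.6 - 157.0 = -449.6
Services: -23.8 + 15.7 + 13.1 + 38.9 = 43.9
Primary income: -14.1
Secondary income: -6.8
Current account = (-449.6) + 43.9 + (-14.1) + (-6.8) = -426.6
(Excluded from the current account — capital account: acquisition of foreign patents and trademarks (non-produced assets) 7.8, capital transfers received from emigrants 3.5, sale of embassy land to a foreign government 4.7; financial account: borrowing by resident firms from foreign banks 58.9, foreign purchases of equities on the domestic stock exchange 45.0.)

-426.6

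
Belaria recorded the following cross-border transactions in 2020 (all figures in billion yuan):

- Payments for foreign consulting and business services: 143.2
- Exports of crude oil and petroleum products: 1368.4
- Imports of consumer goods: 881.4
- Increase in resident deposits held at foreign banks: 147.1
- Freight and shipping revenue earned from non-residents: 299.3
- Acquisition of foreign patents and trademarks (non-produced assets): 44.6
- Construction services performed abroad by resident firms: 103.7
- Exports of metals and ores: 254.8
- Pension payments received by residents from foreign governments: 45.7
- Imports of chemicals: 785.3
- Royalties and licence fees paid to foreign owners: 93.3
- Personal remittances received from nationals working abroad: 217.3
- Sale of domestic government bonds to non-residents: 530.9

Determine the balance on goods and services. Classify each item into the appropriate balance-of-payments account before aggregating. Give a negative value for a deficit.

123.0

Goods: 1368.4 - 881.4 - 785.3 + 254.8 = -43.5
Services: 103.7 + 299.3 - 93.3 - 143.2 = 166.5
Trade balance = -43.5 + 166.5 = 123.0
(Excluded from the trade balance — financial account: increase in resident deposits held at foreign banks 147.1, sale of domestic government bonds to non-residents 530.9; capital account: acquisition of foreign patents and trademarks (non-produced assets) 44.6; secondary income: pension payments received by residents from foreign governments 45.7, personal remittances received from nationals working abroad 217.3.)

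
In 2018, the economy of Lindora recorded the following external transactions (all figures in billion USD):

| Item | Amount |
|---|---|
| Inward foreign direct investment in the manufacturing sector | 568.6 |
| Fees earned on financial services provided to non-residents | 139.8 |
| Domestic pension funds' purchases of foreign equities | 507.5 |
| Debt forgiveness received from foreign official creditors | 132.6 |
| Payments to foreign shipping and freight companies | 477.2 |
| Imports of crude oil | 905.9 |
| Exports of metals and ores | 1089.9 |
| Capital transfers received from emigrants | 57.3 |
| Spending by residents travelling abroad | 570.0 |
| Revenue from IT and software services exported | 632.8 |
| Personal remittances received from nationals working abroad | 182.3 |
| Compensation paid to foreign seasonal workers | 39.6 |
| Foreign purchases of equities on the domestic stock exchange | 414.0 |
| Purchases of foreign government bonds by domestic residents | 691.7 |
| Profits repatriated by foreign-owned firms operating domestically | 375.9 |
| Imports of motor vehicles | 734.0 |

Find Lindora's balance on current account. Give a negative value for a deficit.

Goods: -905.9 + 1089.9 - 734.0 = -550.0
Services: 139.8 + 632.8 - 570.0 - 477.2 = -274.6
Primary income: -39.6 - 375.9 = -415.5
Secondary income: 182.3
Current account = (-550.0) + (-274.6) + (-415.5) + 182.3 = -1057.8
(Excluded from the current account — financial account: inward foreign direct investment in the manufacturing sector 568.6, domestic pension funds' purchases of foreign equities 507.5, foreign purchases of equities on the domestic stock exchange 414.0, purchases of foreign government bonds by domestic residents 691.7; capital account: debt forgiveness received from foreign official creditors 132.6, capital transfers received from emigrants 57.3.)

-1057.8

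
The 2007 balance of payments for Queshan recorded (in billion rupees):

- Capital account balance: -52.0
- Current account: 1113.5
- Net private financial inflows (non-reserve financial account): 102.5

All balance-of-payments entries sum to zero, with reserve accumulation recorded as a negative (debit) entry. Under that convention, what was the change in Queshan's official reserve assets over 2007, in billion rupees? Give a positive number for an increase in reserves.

1164.0

Official reserve transactions balance = -(1113.5 + (-52.0) + 102.5) = -1164.0
An accumulation of reserves is recorded as a debit (negative entry), so the change in the stock of reserves is the negative of that balance.
Change in official reserves = -(-1164.0) = 1164.0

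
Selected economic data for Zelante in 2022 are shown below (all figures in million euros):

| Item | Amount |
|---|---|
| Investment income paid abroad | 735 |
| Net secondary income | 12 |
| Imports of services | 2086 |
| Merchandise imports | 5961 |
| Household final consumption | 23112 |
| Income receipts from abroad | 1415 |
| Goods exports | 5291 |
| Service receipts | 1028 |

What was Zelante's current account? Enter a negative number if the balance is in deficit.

Goods balance = 5291 - 5961 = -670
Services balance = 1028 - 2086 = -1058
Trade balance (goods + services) = -670 + (-1058) = -1728
Net primary income = 1415 - 735 = 680
Net secondary income = 12
Current account = -1728 + 680 + 12 = -1036

-1036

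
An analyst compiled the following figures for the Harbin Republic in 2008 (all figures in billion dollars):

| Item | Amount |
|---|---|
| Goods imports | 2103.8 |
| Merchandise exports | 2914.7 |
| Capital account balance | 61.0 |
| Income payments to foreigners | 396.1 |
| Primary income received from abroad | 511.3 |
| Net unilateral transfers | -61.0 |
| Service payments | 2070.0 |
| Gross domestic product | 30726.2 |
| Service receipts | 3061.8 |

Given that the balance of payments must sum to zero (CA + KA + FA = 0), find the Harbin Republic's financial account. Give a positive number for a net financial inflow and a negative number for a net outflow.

-1917.9

Goods balance = 2914.7 - 2103.8 = 810.9
Services balance = 3061.8 - 2070.0 = 991.8
Trade balance (goods + services) = 810.9 + 991.8 = 1802.7
Net primary income = 511.3 - 396.1 = 115.2
Net secondary income = -61.0
Current account = 1802.7 + 115.2 + (-61.0) = 1856.9
Financial account = -(1856.9 + 61.0) = -1917.9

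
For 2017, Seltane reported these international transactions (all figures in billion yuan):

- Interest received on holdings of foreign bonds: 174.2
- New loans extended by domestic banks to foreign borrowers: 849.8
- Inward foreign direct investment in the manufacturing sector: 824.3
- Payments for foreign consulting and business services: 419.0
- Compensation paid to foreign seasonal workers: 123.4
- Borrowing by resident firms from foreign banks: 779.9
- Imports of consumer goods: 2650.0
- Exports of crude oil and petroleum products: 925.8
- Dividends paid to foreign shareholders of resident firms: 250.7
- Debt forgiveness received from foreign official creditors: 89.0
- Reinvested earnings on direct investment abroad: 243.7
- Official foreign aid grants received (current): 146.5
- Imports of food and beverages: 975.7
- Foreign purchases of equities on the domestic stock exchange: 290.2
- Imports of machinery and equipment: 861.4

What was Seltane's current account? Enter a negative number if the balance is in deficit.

Goods: -975.7 - 2650.0 - 861.4 + 925.8 = -3561.3
Services: -419.0
Primary income: 243.7 - 123.4 + 174.2 - 250.7 = 43.8
Secondary income: 146.5
Current account = (-3561.3) + (-419.0) + 43.8 + 146.5 = -3790.0
(Excluded from the current account — financial account: new loans extended by domestic banks to foreign borrowers 849.8, inward foreign direct investment in the manufacturing sector 824.3, borrowing by resident firms from foreign banks 779.9, foreign purchases of equities on the domestic stock exchange 290.2; capital account: debt forgiveness received from foreign official creditors 89.0.)

-3790.0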